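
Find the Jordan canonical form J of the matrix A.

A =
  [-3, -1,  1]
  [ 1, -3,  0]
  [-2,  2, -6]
J_3(-4)

The characteristic polynomial is
  det(x·I − A) = x^3 + 12*x^2 + 48*x + 64 = (x + 4)^3

Eigenvalues and multiplicities (the geometric multiplicity of λ is n − rank(A − λI), which equals the number of Jordan blocks for λ):
  λ = -4: algebraic multiplicity = 3, geometric multiplicity = 1

Determining the block sizes for each eigenvalue:
  λ = -4: one block (gm = 1), so the single block has size am = 3 → block sizes [3]

Assembling the blocks gives a Jordan form
J =
  [-4,  1,  0]
  [ 0, -4,  1]
  [ 0,  0, -4]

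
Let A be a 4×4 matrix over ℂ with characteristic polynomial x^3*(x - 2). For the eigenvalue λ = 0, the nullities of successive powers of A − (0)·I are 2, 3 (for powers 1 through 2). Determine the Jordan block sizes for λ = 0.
Block sizes for λ = 0: [2, 1]

From the dimensions of kernels of powers, the number of Jordan blocks of size at least j is d_j − d_{j−1} where d_j = dim ker(N^j) (with d_0 = 0). Computing the differences gives [2, 1].
The number of blocks of size exactly k is (#blocks of size ≥ k) − (#blocks of size ≥ k + 1), so the partition is: 1 block(s) of size 1, 1 block(s) of size 2.
In nonincreasing order the block sizes are [2, 1].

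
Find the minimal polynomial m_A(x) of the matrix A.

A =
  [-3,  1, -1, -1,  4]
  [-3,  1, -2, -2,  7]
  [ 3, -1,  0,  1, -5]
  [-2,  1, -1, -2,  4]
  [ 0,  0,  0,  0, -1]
x^3 + 3*x^2 + 3*x + 1

The characteristic polynomial is χ_A(x) = (x + 1)^5, so the eigenvalues are known. The minimal polynomial is
  m_A(x) = Π_λ (x − λ)^{k_λ}
where k_λ is the size of the *largest* Jordan block for λ (equivalently, the smallest k with (A − λI)^k v = 0 for every generalised eigenvector v of λ).

  λ = -1: largest Jordan block has size 3, contributing (x + 1)^3

So m_A(x) = (x + 1)^3 = x^3 + 3*x^2 + 3*x + 1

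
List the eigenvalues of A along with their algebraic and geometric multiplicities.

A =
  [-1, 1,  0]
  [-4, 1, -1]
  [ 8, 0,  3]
λ = 1: alg = 3, geom = 1

Step 1 — factor the characteristic polynomial to read off the algebraic multiplicities:
  χ_A(x) = (x - 1)^3

Step 2 — compute geometric multiplicities via the rank-nullity identity g(λ) = n − rank(A − λI):
  rank(A − (1)·I) = 2, so dim ker(A − (1)·I) = n − 2 = 1

Summary:
  λ = 1: algebraic multiplicity = 3, geometric multiplicity = 1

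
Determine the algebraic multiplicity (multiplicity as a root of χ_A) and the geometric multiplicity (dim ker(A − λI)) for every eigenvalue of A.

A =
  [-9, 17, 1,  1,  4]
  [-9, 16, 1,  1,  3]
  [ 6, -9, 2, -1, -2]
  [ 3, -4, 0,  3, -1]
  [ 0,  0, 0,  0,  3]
λ = 3: alg = 5, geom = 3

Step 1 — factor the characteristic polynomial to read off the algebraic multiplicities:
  χ_A(x) = (x - 3)^5

Step 2 — compute geometric multiplicities via the rank-nullity identity g(λ) = n − rank(A − λI):
  rank(A − (3)·I) = 2, so dim ker(A − (3)·I) = n − 2 = 3

Summary:
  λ = 3: algebraic multiplicity = 5, geometric multiplicity = 3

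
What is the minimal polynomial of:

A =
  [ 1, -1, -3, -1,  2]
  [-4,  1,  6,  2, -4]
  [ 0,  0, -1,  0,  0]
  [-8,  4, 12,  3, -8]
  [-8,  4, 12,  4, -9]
x^2 + 2*x + 1

The characteristic polynomial is χ_A(x) = (x + 1)^5, so the eigenvalues are known. The minimal polynomial is
  m_A(x) = Π_λ (x − λ)^{k_λ}
where k_λ is the size of the *largest* Jordan block for λ (equivalently, the smallest k with (A − λI)^k v = 0 for every generalised eigenvector v of λ).

  λ = -1: largest Jordan block has size 2, contributing (x + 1)^2

So m_A(x) = (x + 1)^2 = x^2 + 2*x + 1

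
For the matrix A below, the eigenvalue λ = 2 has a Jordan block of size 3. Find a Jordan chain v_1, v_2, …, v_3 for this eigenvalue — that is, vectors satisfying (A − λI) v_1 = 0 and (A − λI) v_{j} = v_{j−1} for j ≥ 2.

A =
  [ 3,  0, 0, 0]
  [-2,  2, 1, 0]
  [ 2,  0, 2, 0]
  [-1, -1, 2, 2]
A Jordan chain for λ = 2 of length 3:
v_1 = (0, 0, 0, -1)ᵀ
v_2 = (0, 1, 0, 2)ᵀ
v_3 = (0, 0, 1, 0)ᵀ

Let N = A − (2)·I. We want v_3 with N^3 v_3 = 0 but N^2 v_3 ≠ 0; then v_{j-1} := N · v_j for j = 3, …, 2.

Pick v_3 = (0, 0, 1, 0)ᵀ.
Then v_2 = N · v_3 = (0, 1, 0, 2)ᵀ.
Then v_1 = N · v_2 = (0, 0, 0, -1)ᵀ.

Sanity check: (A − (2)·I) v_1 = (0, 0, 0, 0)ᵀ = 0. ✓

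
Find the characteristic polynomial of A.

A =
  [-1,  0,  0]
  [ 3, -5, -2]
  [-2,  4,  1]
x^3 + 5*x^2 + 7*x + 3

Expanding det(x·I − A) (e.g. by cofactor expansion or by noting that A is similar to its Jordan form J, which has the same characteristic polynomial as A) gives
  χ_A(x) = x^3 + 5*x^2 + 7*x + 3
which factors as (x + 1)^2*(x + 3). The eigenvalues (with algebraic multiplicities) are λ = -3 with multiplicity 1, λ = -1 with multiplicity 2.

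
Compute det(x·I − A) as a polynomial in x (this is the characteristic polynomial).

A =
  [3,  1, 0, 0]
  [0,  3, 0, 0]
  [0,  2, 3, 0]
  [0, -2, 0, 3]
x^4 - 12*x^3 + 54*x^2 - 108*x + 81

Expanding det(x·I − A) (e.g. by cofactor expansion or by noting that A is similar to its Jordan form J, which has the same characteristic polynomial as A) gives
  χ_A(x) = x^4 - 12*x^3 + 54*x^2 - 108*x + 81
which factors as (x - 3)^4. The eigenvalues (with algebraic multiplicities) are λ = 3 with multiplicity 4.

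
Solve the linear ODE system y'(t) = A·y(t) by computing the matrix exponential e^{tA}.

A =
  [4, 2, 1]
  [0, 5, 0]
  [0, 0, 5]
e^{tA} =
  [exp(4*t), 2*exp(5*t) - 2*exp(4*t), exp(5*t) - exp(4*t)]
  [0, exp(5*t), 0]
  [0, 0, exp(5*t)]

Strategy: write A = P · J · P⁻¹ where J is a Jordan canonical form, so e^{tA} = P · e^{tJ} · P⁻¹, and e^{tJ} can be computed block-by-block.

A has Jordan form
J =
  [4, 0, 0]
  [0, 5, 0]
  [0, 0, 5]
(up to reordering of blocks).

Per-block formulas:
  For a 1×1 block at λ = 4: exp(t · [4]) = [e^(4t)].
  For a 1×1 block at λ = 5: exp(t · [5]) = [e^(5t)].

After assembling e^{tJ} and conjugating by P, we get:

e^{tA} =
  [exp(4*t), 2*exp(5*t) - 2*exp(4*t), exp(5*t) - exp(4*t)]
  [0, exp(5*t), 0]
  [0, 0, exp(5*t)]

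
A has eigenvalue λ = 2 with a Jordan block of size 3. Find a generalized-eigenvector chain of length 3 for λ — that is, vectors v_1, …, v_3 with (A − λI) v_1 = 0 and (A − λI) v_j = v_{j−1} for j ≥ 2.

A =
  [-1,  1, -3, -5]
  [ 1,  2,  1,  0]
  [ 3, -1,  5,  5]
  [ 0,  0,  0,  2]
A Jordan chain for λ = 2 of length 3:
v_1 = (1, 0, -1, 0)ᵀ
v_2 = (-3, 1, 3, 0)ᵀ
v_3 = (1, 0, 0, 0)ᵀ

Let N = A − (2)·I. We want v_3 with N^3 v_3 = 0 but N^2 v_3 ≠ 0; then v_{j-1} := N · v_j for j = 3, …, 2.

Pick v_3 = (1, 0, 0, 0)ᵀ.
Then v_2 = N · v_3 = (-3, 1, 3, 0)ᵀ.
Then v_1 = N · v_2 = (1, 0, -1, 0)ᵀ.

Sanity check: (A − (2)·I) v_1 = (0, 0, 0, 0)ᵀ = 0. ✓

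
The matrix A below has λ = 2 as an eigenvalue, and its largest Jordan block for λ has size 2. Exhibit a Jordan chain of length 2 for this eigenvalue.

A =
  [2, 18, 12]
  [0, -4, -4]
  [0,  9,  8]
A Jordan chain for λ = 2 of length 2:
v_1 = (18, -6, 9)ᵀ
v_2 = (0, 1, 0)ᵀ

Let N = A − (2)·I. We want v_2 with N^2 v_2 = 0 but N^1 v_2 ≠ 0; then v_{j-1} := N · v_j for j = 2, …, 2.

Pick v_2 = (0, 1, 0)ᵀ.
Then v_1 = N · v_2 = (18, -6, 9)ᵀ.

Sanity check: (A − (2)·I) v_1 = (0, 0, 0)ᵀ = 0. ✓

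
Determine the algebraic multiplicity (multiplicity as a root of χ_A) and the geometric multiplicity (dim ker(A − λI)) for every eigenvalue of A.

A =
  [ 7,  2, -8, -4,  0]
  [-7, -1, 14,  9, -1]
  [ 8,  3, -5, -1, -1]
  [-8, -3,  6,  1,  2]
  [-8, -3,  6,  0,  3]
λ = 1: alg = 5, geom = 2

Step 1 — factor the characteristic polynomial to read off the algebraic multiplicities:
  χ_A(x) = (x - 1)^5

Step 2 — compute geometric multiplicities via the rank-nullity identity g(λ) = n − rank(A − λI):
  rank(A − (1)·I) = 3, so dim ker(A − (1)·I) = n − 3 = 2

Summary:
  λ = 1: algebraic multiplicity = 5, geometric multiplicity = 2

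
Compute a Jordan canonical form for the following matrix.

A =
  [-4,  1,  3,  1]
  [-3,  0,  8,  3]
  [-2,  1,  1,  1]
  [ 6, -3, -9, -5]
J_3(-2) ⊕ J_1(-2)

The characteristic polynomial is
  det(x·I − A) = x^4 + 8*x^3 + 24*x^2 + 32*x + 16 = (x + 2)^4

Eigenvalues and multiplicities (the geometric multiplicity of λ is n − rank(A − λI), which equals the number of Jordan blocks for λ):
  λ = -2: algebraic multiplicity = 4, geometric multiplicity = 2

Determining the block sizes for each eigenvalue:
  λ = -2: with am = 4 and gm = 2, the partition is not yet determined (e.g. several partitions of 4 into 2 parts exist). Let N = A − (-2)·I. Computing rank(N^1) = 2, rank(N^2) = 1, rank(N^3) = 0; the number of blocks of size ≥ j is rank(N^{j−1}) − rank(N^j), giving [2, 1, 1]. So we have 1 block(s) of size 3, 1 block(s) of size 1 → block sizes [3, 1]

Assembling the blocks gives a Jordan form
J =
  [-2,  1,  0,  0]
  [ 0, -2,  1,  0]
  [ 0,  0, -2,  0]
  [ 0,  0,  0, -2]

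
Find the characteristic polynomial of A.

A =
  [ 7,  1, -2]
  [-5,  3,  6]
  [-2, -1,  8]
x^3 - 18*x^2 + 108*x - 216

Expanding det(x·I − A) (e.g. by cofactor expansion or by noting that A is similar to its Jordan form J, which has the same characteristic polynomial as A) gives
  χ_A(x) = x^3 - 18*x^2 + 108*x - 216
which factors as (x - 6)^3. The eigenvalues (with algebraic multiplicities) are λ = 6 with multiplicity 3.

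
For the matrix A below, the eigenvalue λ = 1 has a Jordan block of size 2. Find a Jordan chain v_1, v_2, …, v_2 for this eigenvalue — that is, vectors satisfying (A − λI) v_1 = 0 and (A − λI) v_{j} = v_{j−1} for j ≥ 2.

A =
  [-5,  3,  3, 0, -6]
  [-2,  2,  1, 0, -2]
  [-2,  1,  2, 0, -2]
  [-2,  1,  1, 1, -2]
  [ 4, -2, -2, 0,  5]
A Jordan chain for λ = 1 of length 2:
v_1 = (-6, -2, -2, -2, 4)ᵀ
v_2 = (1, 0, 0, 0, 0)ᵀ

Let N = A − (1)·I. We want v_2 with N^2 v_2 = 0 but N^1 v_2 ≠ 0; then v_{j-1} := N · v_j for j = 2, …, 2.

Pick v_2 = (1, 0, 0, 0, 0)ᵀ.
Then v_1 = N · v_2 = (-6, -2, -2, -2, 4)ᵀ.

Sanity check: (A − (1)·I) v_1 = (0, 0, 0, 0, 0)ᵀ = 0. ✓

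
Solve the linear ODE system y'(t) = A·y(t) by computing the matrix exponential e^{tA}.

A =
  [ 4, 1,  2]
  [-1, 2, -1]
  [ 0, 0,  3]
e^{tA} =
  [t*exp(3*t) + exp(3*t), t*exp(3*t), t^2*exp(3*t)/2 + 2*t*exp(3*t)]
  [-t*exp(3*t), -t*exp(3*t) + exp(3*t), -t^2*exp(3*t)/2 - t*exp(3*t)]
  [0, 0, exp(3*t)]

Strategy: write A = P · J · P⁻¹ where J is a Jordan canonical form, so e^{tA} = P · e^{tJ} · P⁻¹, and e^{tJ} can be computed block-by-block.

A has Jordan form
J =
  [3, 1, 0]
  [0, 3, 1]
  [0, 0, 3]
(up to reordering of blocks).

Per-block formulas:
  For a 3×3 Jordan block J_3(3): exp(t · J_3(3)) = e^(3t)·(I + t·N + (t^2/2)·N^2), where N is the 3×3 nilpotent shift.

After assembling e^{tJ} and conjugating by P, we get:

e^{tA} =
  [t*exp(3*t) + exp(3*t), t*exp(3*t), t^2*exp(3*t)/2 + 2*t*exp(3*t)]
  [-t*exp(3*t), -t*exp(3*t) + exp(3*t), -t^2*exp(3*t)/2 - t*exp(3*t)]
  [0, 0, exp(3*t)]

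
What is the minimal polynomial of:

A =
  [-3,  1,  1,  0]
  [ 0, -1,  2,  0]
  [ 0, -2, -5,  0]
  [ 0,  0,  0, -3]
x^2 + 6*x + 9

The characteristic polynomial is χ_A(x) = (x + 3)^4, so the eigenvalues are known. The minimal polynomial is
  m_A(x) = Π_λ (x − λ)^{k_λ}
where k_λ is the size of the *largest* Jordan block for λ (equivalently, the smallest k with (A − λI)^k v = 0 for every generalised eigenvector v of λ).

  λ = -3: largest Jordan block has size 2, contributing (x + 3)^2

So m_A(x) = (x + 3)^2 = x^2 + 6*x + 9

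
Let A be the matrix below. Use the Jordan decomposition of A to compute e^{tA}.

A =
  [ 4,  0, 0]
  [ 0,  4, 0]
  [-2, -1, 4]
e^{tA} =
  [exp(4*t), 0, 0]
  [0, exp(4*t), 0]
  [-2*t*exp(4*t), -t*exp(4*t), exp(4*t)]

Strategy: write A = P · J · P⁻¹ where J is a Jordan canonical form, so e^{tA} = P · e^{tJ} · P⁻¹, and e^{tJ} can be computed block-by-block.

A has Jordan form
J =
  [4, 1, 0]
  [0, 4, 0]
  [0, 0, 4]
(up to reordering of blocks).

Per-block formulas:
  For a 1×1 block at λ = 4: exp(t · [4]) = [e^(4t)].
  For a 2×2 Jordan block J_2(4): exp(t · J_2(4)) = e^(4t)·(I + t·N), where N is the 2×2 nilpotent shift.

After assembling e^{tJ} and conjugating by P, we get:

e^{tA} =
  [exp(4*t), 0, 0]
  [0, exp(4*t), 0]
  [-2*t*exp(4*t), -t*exp(4*t), exp(4*t)]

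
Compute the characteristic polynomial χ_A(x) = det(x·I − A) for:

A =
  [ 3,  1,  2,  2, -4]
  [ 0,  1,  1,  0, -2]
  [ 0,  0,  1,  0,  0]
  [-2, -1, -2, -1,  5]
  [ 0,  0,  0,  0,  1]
x^5 - 5*x^4 + 10*x^3 - 10*x^2 + 5*x - 1

Expanding det(x·I − A) (e.g. by cofactor expansion or by noting that A is similar to its Jordan form J, which has the same characteristic polynomial as A) gives
  χ_A(x) = x^5 - 5*x^4 + 10*x^3 - 10*x^2 + 5*x - 1
which factors as (x - 1)^5. The eigenvalues (with algebraic multiplicities) are λ = 1 with multiplicity 5.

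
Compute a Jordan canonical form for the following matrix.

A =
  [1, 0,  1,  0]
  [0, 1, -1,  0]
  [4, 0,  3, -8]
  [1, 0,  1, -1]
J_3(1) ⊕ J_1(1)

The characteristic polynomial is
  det(x·I − A) = x^4 - 4*x^3 + 6*x^2 - 4*x + 1 = (x - 1)^4

Eigenvalues and multiplicities (the geometric multiplicity of λ is n − rank(A − λI), which equals the number of Jordan blocks for λ):
  λ = 1: algebraic multiplicity = 4, geometric multiplicity = 2

Determining the block sizes for each eigenvalue:
  λ = 1: with am = 4 and gm = 2, the partition is not yet determined (e.g. several partitions of 4 into 2 parts exist). Let N = A − (1)·I. Computing rank(N^1) = 2, rank(N^2) = 1, rank(N^3) = 0; the number of blocks of size ≥ j is rank(N^{j−1}) − rank(N^j), giving [2, 1, 1]. So we have 1 block(s) of size 3, 1 block(s) of size 1 → block sizes [3, 1]

Assembling the blocks gives a Jordan form
J =
  [1, 1, 0, 0]
  [0, 1, 1, 0]
  [0, 0, 1, 0]
  [0, 0, 0, 1]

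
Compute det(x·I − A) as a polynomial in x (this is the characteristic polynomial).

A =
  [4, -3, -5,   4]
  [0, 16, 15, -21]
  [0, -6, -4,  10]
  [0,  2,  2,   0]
x^4 - 16*x^3 + 96*x^2 - 256*x + 256

Expanding det(x·I − A) (e.g. by cofactor expansion or by noting that A is similar to its Jordan form J, which has the same characteristic polynomial as A) gives
  χ_A(x) = x^4 - 16*x^3 + 96*x^2 - 256*x + 256
which factors as (x - 4)^4. The eigenvalues (with algebraic multiplicities) are λ = 4 with multiplicity 4.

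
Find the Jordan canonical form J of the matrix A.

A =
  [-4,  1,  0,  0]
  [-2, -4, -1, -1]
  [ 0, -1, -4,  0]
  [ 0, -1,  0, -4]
J_3(-4) ⊕ J_1(-4)

The characteristic polynomial is
  det(x·I − A) = x^4 + 16*x^3 + 96*x^2 + 256*x + 256 = (x + 4)^4

Eigenvalues and multiplicities (the geometric multiplicity of λ is n − rank(A − λI), which equals the number of Jordan blocks for λ):
  λ = -4: algebraic multiplicity = 4, geometric multiplicity = 2

Determining the block sizes for each eigenvalue:
  λ = -4: with am = 4 and gm = 2, the partition is not yet determined (e.g. several partitions of 4 into 2 parts exist). Let N = A − (-4)·I. Computing rank(N^1) = 2, rank(N^2) = 1, rank(N^3) = 0; the number of blocks of size ≥ j is rank(N^{j−1}) − rank(N^j), giving [2, 1, 1]. So we have 1 block(s) of size 3, 1 block(s) of size 1 → block sizes [3, 1]

Assembling the blocks gives a Jordan form
J =
  [-4,  1,  0,  0]
  [ 0, -4,  1,  0]
  [ 0,  0, -4,  0]
  [ 0,  0,  0, -4]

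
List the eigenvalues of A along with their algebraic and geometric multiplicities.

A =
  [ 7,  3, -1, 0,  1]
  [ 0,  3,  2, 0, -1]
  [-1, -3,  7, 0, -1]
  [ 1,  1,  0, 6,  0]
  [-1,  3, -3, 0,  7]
λ = 6: alg = 5, geom = 2

Step 1 — factor the characteristic polynomial to read off the algebraic multiplicities:
  χ_A(x) = (x - 6)^5

Step 2 — compute geometric multiplicities via the rank-nullity identity g(λ) = n − rank(A − λI):
  rank(A − (6)·I) = 3, so dim ker(A − (6)·I) = n − 3 = 2

Summary:
  λ = 6: algebraic multiplicity = 5, geometric multiplicity = 2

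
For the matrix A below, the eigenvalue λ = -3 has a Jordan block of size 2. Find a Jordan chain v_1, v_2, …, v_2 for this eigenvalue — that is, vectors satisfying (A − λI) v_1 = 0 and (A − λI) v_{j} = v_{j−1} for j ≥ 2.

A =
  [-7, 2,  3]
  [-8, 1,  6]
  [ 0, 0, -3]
A Jordan chain for λ = -3 of length 2:
v_1 = (-4, -8, 0)ᵀ
v_2 = (1, 0, 0)ᵀ

Let N = A − (-3)·I. We want v_2 with N^2 v_2 = 0 but N^1 v_2 ≠ 0; then v_{j-1} := N · v_j for j = 2, …, 2.

Pick v_2 = (1, 0, 0)ᵀ.
Then v_1 = N · v_2 = (-4, -8, 0)ᵀ.

Sanity check: (A − (-3)·I) v_1 = (0, 0, 0)ᵀ = 0. ✓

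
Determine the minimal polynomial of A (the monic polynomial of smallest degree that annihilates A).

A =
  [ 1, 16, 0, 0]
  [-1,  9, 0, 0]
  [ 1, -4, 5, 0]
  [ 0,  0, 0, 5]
x^2 - 10*x + 25

The characteristic polynomial is χ_A(x) = (x - 5)^4, so the eigenvalues are known. The minimal polynomial is
  m_A(x) = Π_λ (x − λ)^{k_λ}
where k_λ is the size of the *largest* Jordan block for λ (equivalently, the smallest k with (A − λI)^k v = 0 for every generalised eigenvector v of λ).

  λ = 5: largest Jordan block has size 2, contributing (x − 5)^2

So m_A(x) = (x - 5)^2 = x^2 - 10*x + 25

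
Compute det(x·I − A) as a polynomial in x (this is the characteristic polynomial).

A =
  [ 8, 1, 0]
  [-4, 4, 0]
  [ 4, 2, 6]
x^3 - 18*x^2 + 108*x - 216

Expanding det(x·I − A) (e.g. by cofactor expansion or by noting that A is similar to its Jordan form J, which has the same characteristic polynomial as A) gives
  χ_A(x) = x^3 - 18*x^2 + 108*x - 216
which factors as (x - 6)^3. The eigenvalues (with algebraic multiplicities) are λ = 6 with multiplicity 3.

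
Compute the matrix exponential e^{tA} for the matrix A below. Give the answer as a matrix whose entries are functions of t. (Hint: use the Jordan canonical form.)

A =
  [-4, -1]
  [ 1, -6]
e^{tA} =
  [t*exp(-5*t) + exp(-5*t), -t*exp(-5*t)]
  [t*exp(-5*t), -t*exp(-5*t) + exp(-5*t)]

Strategy: write A = P · J · P⁻¹ where J is a Jordan canonical form, so e^{tA} = P · e^{tJ} · P⁻¹, and e^{tJ} can be computed block-by-block.

A has Jordan form
J =
  [-5,  1]
  [ 0, -5]
(up to reordering of blocks).

Per-block formulas:
  For a 2×2 Jordan block J_2(-5): exp(t · J_2(-5)) = e^(-5t)·(I + t·N), where N is the 2×2 nilpotent shift.

After assembling e^{tJ} and conjugating by P, we get:

e^{tA} =
  [t*exp(-5*t) + exp(-5*t), -t*exp(-5*t)]
  [t*exp(-5*t), -t*exp(-5*t) + exp(-5*t)]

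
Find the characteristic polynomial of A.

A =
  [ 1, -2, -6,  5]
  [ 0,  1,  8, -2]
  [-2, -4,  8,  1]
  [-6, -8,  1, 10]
x^4 - 20*x^3 + 150*x^2 - 500*x + 625

Expanding det(x·I − A) (e.g. by cofactor expansion or by noting that A is similar to its Jordan form J, which has the same characteristic polynomial as A) gives
  χ_A(x) = x^4 - 20*x^3 + 150*x^2 - 500*x + 625
which factors as (x - 5)^4. The eigenvalues (with algebraic multiplicities) are λ = 5 with multiplicity 4.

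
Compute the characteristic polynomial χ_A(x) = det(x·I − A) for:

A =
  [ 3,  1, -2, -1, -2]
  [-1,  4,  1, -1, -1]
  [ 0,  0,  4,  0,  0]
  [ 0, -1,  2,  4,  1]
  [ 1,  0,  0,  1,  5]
x^5 - 20*x^4 + 160*x^3 - 640*x^2 + 1280*x - 1024

Expanding det(x·I − A) (e.g. by cofactor expansion or by noting that A is similar to its Jordan form J, which has the same characteristic polynomial as A) gives
  χ_A(x) = x^5 - 20*x^4 + 160*x^3 - 640*x^2 + 1280*x - 1024
which factors as (x - 4)^5. The eigenvalues (with algebraic multiplicities) are λ = 4 with multiplicity 5.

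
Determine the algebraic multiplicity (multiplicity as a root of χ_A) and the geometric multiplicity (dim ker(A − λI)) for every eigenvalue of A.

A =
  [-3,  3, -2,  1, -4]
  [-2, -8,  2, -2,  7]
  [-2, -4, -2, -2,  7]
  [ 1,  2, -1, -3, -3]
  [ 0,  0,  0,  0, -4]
λ = -4: alg = 5, geom = 2

Step 1 — factor the characteristic polynomial to read off the algebraic multiplicities:
  χ_A(x) = (x + 4)^5

Step 2 — compute geometric multiplicities via the rank-nullity identity g(λ) = n − rank(A − λI):
  rank(A − (-4)·I) = 3, so dim ker(A − (-4)·I) = n − 3 = 2

Summary:
  λ = -4: algebraic multiplicity = 5, geometric multiplicity = 2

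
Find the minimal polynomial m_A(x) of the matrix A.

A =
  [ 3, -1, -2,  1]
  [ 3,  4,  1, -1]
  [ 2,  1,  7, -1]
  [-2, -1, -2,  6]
x^3 - 15*x^2 + 75*x - 125

The characteristic polynomial is χ_A(x) = (x - 5)^4, so the eigenvalues are known. The minimal polynomial is
  m_A(x) = Π_λ (x − λ)^{k_λ}
where k_λ is the size of the *largest* Jordan block for λ (equivalently, the smallest k with (A − λI)^k v = 0 for every generalised eigenvector v of λ).

  λ = 5: largest Jordan block has size 3, contributing (x − 5)^3

So m_A(x) = (x - 5)^3 = x^3 - 15*x^2 + 75*x - 125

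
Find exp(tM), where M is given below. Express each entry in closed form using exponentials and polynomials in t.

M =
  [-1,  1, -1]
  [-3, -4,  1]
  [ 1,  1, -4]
e^{tM} =
  [2*t*exp(-3*t) + exp(-3*t), t*exp(-3*t), -t*exp(-3*t)]
  [-t^2*exp(-3*t) - 3*t*exp(-3*t), -t^2*exp(-3*t)/2 - t*exp(-3*t) + exp(-3*t), t^2*exp(-3*t)/2 + t*exp(-3*t)]
  [-t^2*exp(-3*t) + t*exp(-3*t), -t^2*exp(-3*t)/2 + t*exp(-3*t), t^2*exp(-3*t)/2 - t*exp(-3*t) + exp(-3*t)]

Strategy: write M = P · J · P⁻¹ where J is a Jordan canonical form, so e^{tM} = P · e^{tJ} · P⁻¹, and e^{tJ} can be computed block-by-block.

M has Jordan form
J =
  [-3,  1,  0]
  [ 0, -3,  1]
  [ 0,  0, -3]
(up to reordering of blocks).

Per-block formulas:
  For a 3×3 Jordan block J_3(-3): exp(t · J_3(-3)) = e^(-3t)·(I + t·N + (t^2/2)·N^2), where N is the 3×3 nilpotent shift.

After assembling e^{tJ} and conjugating by P, we get:

e^{tM} =
  [2*t*exp(-3*t) + exp(-3*t), t*exp(-3*t), -t*exp(-3*t)]
  [-t^2*exp(-3*t) - 3*t*exp(-3*t), -t^2*exp(-3*t)/2 - t*exp(-3*t) + exp(-3*t), t^2*exp(-3*t)/2 + t*exp(-3*t)]
  [-t^2*exp(-3*t) + t*exp(-3*t), -t^2*exp(-3*t)/2 + t*exp(-3*t), t^2*exp(-3*t)/2 - t*exp(-3*t) + exp(-3*t)]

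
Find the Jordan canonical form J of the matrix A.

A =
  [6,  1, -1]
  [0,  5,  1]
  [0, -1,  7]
J_2(6) ⊕ J_1(6)

The characteristic polynomial is
  det(x·I − A) = x^3 - 18*x^2 + 108*x - 216 = (x - 6)^3

Eigenvalues and multiplicities (the geometric multiplicity of λ is n − rank(A − λI), which equals the number of Jordan blocks for λ):
  λ = 6: algebraic multiplicity = 3, geometric multiplicity = 2

Determining the block sizes for each eigenvalue:
  λ = 6: 2 blocks summing to 3 forces exactly one block of size 2 and the rest size 1 → block sizes [2, 1]

Assembling the blocks gives a Jordan form
J =
  [6, 1, 0]
  [0, 6, 0]
  [0, 0, 6]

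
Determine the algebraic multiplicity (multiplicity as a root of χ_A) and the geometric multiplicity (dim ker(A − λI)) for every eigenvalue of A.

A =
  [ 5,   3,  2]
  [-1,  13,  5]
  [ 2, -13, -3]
λ = 5: alg = 3, geom = 1

Step 1 — factor the characteristic polynomial to read off the algebraic multiplicities:
  χ_A(x) = (x - 5)^3

Step 2 — compute geometric multiplicities via the rank-nullity identity g(λ) = n − rank(A − λI):
  rank(A − (5)·I) = 2, so dim ker(A − (5)·I) = n − 2 = 1

Summary:
  λ = 5: algebraic multiplicity = 3, geometric multiplicity = 1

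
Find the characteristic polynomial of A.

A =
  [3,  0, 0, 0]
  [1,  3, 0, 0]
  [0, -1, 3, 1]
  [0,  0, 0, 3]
x^4 - 12*x^3 + 54*x^2 - 108*x + 81

Expanding det(x·I − A) (e.g. by cofactor expansion or by noting that A is similar to its Jordan form J, which has the same characteristic polynomial as A) gives
  χ_A(x) = x^4 - 12*x^3 + 54*x^2 - 108*x + 81
which factors as (x - 3)^4. The eigenvalues (with algebraic multiplicities) are λ = 3 with multiplicity 4.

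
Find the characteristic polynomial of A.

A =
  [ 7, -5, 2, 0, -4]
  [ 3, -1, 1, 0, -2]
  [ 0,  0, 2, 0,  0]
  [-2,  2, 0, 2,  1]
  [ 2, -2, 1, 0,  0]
x^5 - 10*x^4 + 40*x^3 - 80*x^2 + 80*x - 32

Expanding det(x·I − A) (e.g. by cofactor expansion or by noting that A is similar to its Jordan form J, which has the same characteristic polynomial as A) gives
  χ_A(x) = x^5 - 10*x^4 + 40*x^3 - 80*x^2 + 80*x - 32
which factors as (x - 2)^5. The eigenvalues (with algebraic multiplicities) are λ = 2 with multiplicity 5.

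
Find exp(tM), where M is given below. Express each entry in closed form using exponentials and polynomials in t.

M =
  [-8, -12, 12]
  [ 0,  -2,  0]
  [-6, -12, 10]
e^{tM} =
  [-exp(4*t) + 2*exp(-2*t), -2*exp(4*t) + 2*exp(-2*t), 2*exp(4*t) - 2*exp(-2*t)]
  [0, exp(-2*t), 0]
  [-exp(4*t) + exp(-2*t), -2*exp(4*t) + 2*exp(-2*t), 2*exp(4*t) - exp(-2*t)]

Strategy: write M = P · J · P⁻¹ where J is a Jordan canonical form, so e^{tM} = P · e^{tJ} · P⁻¹, and e^{tJ} can be computed block-by-block.

M has Jordan form
J =
  [-2,  0, 0]
  [ 0, -2, 0]
  [ 0,  0, 4]
(up to reordering of blocks).

Per-block formulas:
  For a 1×1 block at λ = 4: exp(t · [4]) = [e^(4t)].
  For a 1×1 block at λ = -2: exp(t · [-2]) = [e^(-2t)].

After assembling e^{tJ} and conjugating by P, we get:

e^{tM} =
  [-exp(4*t) + 2*exp(-2*t), -2*exp(4*t) + 2*exp(-2*t), 2*exp(4*t) - 2*exp(-2*t)]
  [0, exp(-2*t), 0]
  [-exp(4*t) + exp(-2*t), -2*exp(4*t) + 2*exp(-2*t), 2*exp(4*t) - exp(-2*t)]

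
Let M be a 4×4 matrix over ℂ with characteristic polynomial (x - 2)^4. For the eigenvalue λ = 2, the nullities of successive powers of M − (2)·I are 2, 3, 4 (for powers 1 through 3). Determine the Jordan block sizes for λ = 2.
Block sizes for λ = 2: [3, 1]

From the dimensions of kernels of powers, the number of Jordan blocks of size at least j is d_j − d_{j−1} where d_j = dim ker(N^j) (with d_0 = 0). Computing the differences gives [2, 1, 1].
The number of blocks of size exactly k is (#blocks of size ≥ k) − (#blocks of size ≥ k + 1), so the partition is: 1 block(s) of size 1, 1 block(s) of size 3.
In nonincreasing order the block sizes are [3, 1].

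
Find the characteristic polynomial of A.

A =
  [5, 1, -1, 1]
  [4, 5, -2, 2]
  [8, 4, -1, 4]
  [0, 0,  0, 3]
x^4 - 12*x^3 + 54*x^2 - 108*x + 81

Expanding det(x·I − A) (e.g. by cofactor expansion or by noting that A is similar to its Jordan form J, which has the same characteristic polynomial as A) gives
  χ_A(x) = x^4 - 12*x^3 + 54*x^2 - 108*x + 81
which factors as (x - 3)^4. The eigenvalues (with algebraic multiplicities) are λ = 3 with multiplicity 4.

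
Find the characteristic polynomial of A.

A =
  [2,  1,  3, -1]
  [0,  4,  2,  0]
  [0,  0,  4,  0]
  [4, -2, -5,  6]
x^4 - 16*x^3 + 96*x^2 - 256*x + 256

Expanding det(x·I − A) (e.g. by cofactor expansion or by noting that A is similar to its Jordan form J, which has the same characteristic polynomial as A) gives
  χ_A(x) = x^4 - 16*x^3 + 96*x^2 - 256*x + 256
which factors as (x - 4)^4. The eigenvalues (with algebraic multiplicities) are λ = 4 with multiplicity 4.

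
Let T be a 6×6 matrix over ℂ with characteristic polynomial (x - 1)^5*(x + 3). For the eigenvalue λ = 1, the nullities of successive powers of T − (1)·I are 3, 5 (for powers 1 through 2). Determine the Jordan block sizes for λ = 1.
Block sizes for λ = 1: [2, 2, 1]

From the dimensions of kernels of powers, the number of Jordan blocks of size at least j is d_j − d_{j−1} where d_j = dim ker(N^j) (with d_0 = 0). Computing the differences gives [3, 2].
The number of blocks of size exactly k is (#blocks of size ≥ k) − (#blocks of size ≥ k + 1), so the partition is: 1 block(s) of size 1, 2 block(s) of size 2.
In nonincreasing order the block sizes are [2, 2, 1].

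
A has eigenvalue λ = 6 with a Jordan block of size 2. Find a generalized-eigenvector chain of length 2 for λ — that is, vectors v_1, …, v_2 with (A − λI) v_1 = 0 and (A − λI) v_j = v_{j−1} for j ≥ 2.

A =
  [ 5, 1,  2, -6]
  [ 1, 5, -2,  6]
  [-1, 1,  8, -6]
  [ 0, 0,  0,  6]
A Jordan chain for λ = 6 of length 2:
v_1 = (-1, 1, -1, 0)ᵀ
v_2 = (1, 0, 0, 0)ᵀ

Let N = A − (6)·I. We want v_2 with N^2 v_2 = 0 but N^1 v_2 ≠ 0; then v_{j-1} := N · v_j for j = 2, …, 2.

Pick v_2 = (1, 0, 0, 0)ᵀ.
Then v_1 = N · v_2 = (-1, 1, -1, 0)ᵀ.

Sanity check: (A − (6)·I) v_1 = (0, 0, 0, 0)ᵀ = 0. ✓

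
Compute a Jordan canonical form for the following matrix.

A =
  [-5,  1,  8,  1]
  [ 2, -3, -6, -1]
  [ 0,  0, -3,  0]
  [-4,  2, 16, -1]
J_3(-3) ⊕ J_1(-3)

The characteristic polynomial is
  det(x·I − A) = x^4 + 12*x^3 + 54*x^2 + 108*x + 81 = (x + 3)^4

Eigenvalues and multiplicities (the geometric multiplicity of λ is n − rank(A − λI), which equals the number of Jordan blocks for λ):
  λ = -3: algebraic multiplicity = 4, geometric multiplicity = 2

Determining the block sizes for each eigenvalue:
  λ = -3: with am = 4 and gm = 2, the partition is not yet determined (e.g. several partitions of 4 into 2 parts exist). Let N = A − (-3)·I. Computing rank(N^1) = 2, rank(N^2) = 1, rank(N^3) = 0; the number of blocks of size ≥ j is rank(N^{j−1}) − rank(N^j), giving [2, 1, 1]. So we have 1 block(s) of size 3, 1 block(s) of size 1 → block sizes [3, 1]

Assembling the blocks gives a Jordan form
J =
  [-3,  1,  0,  0]
  [ 0, -3,  1,  0]
  [ 0,  0, -3,  0]
  [ 0,  0,  0, -3]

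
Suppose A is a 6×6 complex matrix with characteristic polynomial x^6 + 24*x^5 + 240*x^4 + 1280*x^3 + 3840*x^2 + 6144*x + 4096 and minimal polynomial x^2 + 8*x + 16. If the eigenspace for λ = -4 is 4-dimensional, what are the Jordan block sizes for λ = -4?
Block sizes for λ = -4: [2, 2, 1, 1]

Step 1 — from the characteristic polynomial, algebraic multiplicity of λ = -4 is 6. From dim ker(A − (-4)·I) = 4, there are exactly 4 Jordan blocks for λ = -4.
Step 2 — from the minimal polynomial, the factor (x + 4)^2 tells us the largest block for λ = -4 has size 2.
Step 3 — with total size 6, 4 blocks, and largest block 2, the block sizes (in nonincreasing order) are [2, 2, 1, 1].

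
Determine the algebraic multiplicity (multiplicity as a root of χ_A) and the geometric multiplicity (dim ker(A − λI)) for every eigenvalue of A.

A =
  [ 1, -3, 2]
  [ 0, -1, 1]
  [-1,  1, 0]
λ = 0: alg = 3, geom = 1

Step 1 — factor the characteristic polynomial to read off the algebraic multiplicities:
  χ_A(x) = x^3

Step 2 — compute geometric multiplicities via the rank-nullity identity g(λ) = n − rank(A − λI):
  rank(A − (0)·I) = 2, so dim ker(A − (0)·I) = n − 2 = 1

Summary:
  λ = 0: algebraic multiplicity = 3, geometric multiplicity = 1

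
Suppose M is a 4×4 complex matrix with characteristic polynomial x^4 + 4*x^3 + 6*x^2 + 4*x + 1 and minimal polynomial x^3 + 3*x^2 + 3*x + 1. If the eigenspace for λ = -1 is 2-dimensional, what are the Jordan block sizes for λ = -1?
Block sizes for λ = -1: [3, 1]

Step 1 — from the characteristic polynomial, algebraic multiplicity of λ = -1 is 4. From dim ker(M − (-1)·I) = 2, there are exactly 2 Jordan blocks for λ = -1.
Step 2 — from the minimal polynomial, the factor (x + 1)^3 tells us the largest block for λ = -1 has size 3.
Step 3 — with total size 4, 2 blocks, and largest block 3, the block sizes (in nonincreasing order) are [3, 1].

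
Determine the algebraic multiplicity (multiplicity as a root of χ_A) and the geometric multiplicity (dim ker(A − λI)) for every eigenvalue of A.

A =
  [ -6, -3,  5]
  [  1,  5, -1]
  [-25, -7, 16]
λ = 5: alg = 3, geom = 1

Step 1 — factor the characteristic polynomial to read off the algebraic multiplicities:
  χ_A(x) = (x - 5)^3

Step 2 — compute geometric multiplicities via the rank-nullity identity g(λ) = n − rank(A − λI):
  rank(A − (5)·I) = 2, so dim ker(A − (5)·I) = n − 2 = 1

Summary:
  λ = 5: algebraic multiplicity = 3, geometric multiplicity = 1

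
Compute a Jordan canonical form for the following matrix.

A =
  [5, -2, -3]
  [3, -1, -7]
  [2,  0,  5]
J_3(3)

The characteristic polynomial is
  det(x·I − A) = x^3 - 9*x^2 + 27*x - 27 = (x - 3)^3

Eigenvalues and multiplicities (the geometric multiplicity of λ is n − rank(A − λI), which equals the number of Jordan blocks for λ):
  λ = 3: algebraic multiplicity = 3, geometric multiplicity = 1

Determining the block sizes for each eigenvalue:
  λ = 3: one block (gm = 1), so the single block has size am = 3 → block sizes [3]

Assembling the blocks gives a Jordan form
J =
  [3, 1, 0]
  [0, 3, 1]
  [0, 0, 3]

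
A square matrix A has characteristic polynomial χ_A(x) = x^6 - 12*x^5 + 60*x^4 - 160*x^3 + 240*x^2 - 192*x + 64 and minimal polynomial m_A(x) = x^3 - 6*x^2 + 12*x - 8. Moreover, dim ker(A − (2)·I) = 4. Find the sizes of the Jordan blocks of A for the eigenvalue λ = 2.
Block sizes for λ = 2: [3, 1, 1, 1]

Step 1 — from the characteristic polynomial, algebraic multiplicity of λ = 2 is 6. From dim ker(A − (2)·I) = 4, there are exactly 4 Jordan blocks for λ = 2.
Step 2 — from the minimal polynomial, the factor (x − 2)^3 tells us the largest block for λ = 2 has size 3.
Step 3 — with total size 6, 4 blocks, and largest block 3, the block sizes (in nonincreasing order) are [3, 1, 1, 1].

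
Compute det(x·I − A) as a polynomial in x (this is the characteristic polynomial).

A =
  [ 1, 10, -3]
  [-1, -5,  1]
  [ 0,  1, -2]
x^3 + 6*x^2 + 12*x + 8

Expanding det(x·I − A) (e.g. by cofactor expansion or by noting that A is similar to its Jordan form J, which has the same characteristic polynomial as A) gives
  χ_A(x) = x^3 + 6*x^2 + 12*x + 8
which factors as (x + 2)^3. The eigenvalues (with algebraic multiplicities) are λ = -2 with multiplicity 3.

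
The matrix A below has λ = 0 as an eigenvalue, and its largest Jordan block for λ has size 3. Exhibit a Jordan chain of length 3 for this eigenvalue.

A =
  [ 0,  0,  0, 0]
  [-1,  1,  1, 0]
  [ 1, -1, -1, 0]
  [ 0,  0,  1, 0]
A Jordan chain for λ = 0 of length 3:
v_1 = (0, 0, 0, 1)ᵀ
v_2 = (0, -1, 1, 0)ᵀ
v_3 = (1, 0, 0, 0)ᵀ

Let N = A − (0)·I. We want v_3 with N^3 v_3 = 0 but N^2 v_3 ≠ 0; then v_{j-1} := N · v_j for j = 3, …, 2.

Pick v_3 = (1, 0, 0, 0)ᵀ.
Then v_2 = N · v_3 = (0, -1, 1, 0)ᵀ.
Then v_1 = N · v_2 = (0, 0, 0, 1)ᵀ.

Sanity check: (A − (0)·I) v_1 = (0, 0, 0, 0)ᵀ = 0. ✓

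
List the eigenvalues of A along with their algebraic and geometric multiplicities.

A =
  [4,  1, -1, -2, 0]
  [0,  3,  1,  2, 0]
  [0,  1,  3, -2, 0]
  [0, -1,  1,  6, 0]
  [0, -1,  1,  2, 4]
λ = 4: alg = 5, geom = 4

Step 1 — factor the characteristic polynomial to read off the algebraic multiplicities:
  χ_A(x) = (x - 4)^5

Step 2 — compute geometric multiplicities via the rank-nullity identity g(λ) = n − rank(A − λI):
  rank(A − (4)·I) = 1, so dim ker(A − (4)·I) = n − 1 = 4

Summary:
  λ = 4: algebraic multiplicity = 5, geometric multiplicity = 4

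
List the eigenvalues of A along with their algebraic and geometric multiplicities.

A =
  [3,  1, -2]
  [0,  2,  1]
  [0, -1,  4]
λ = 3: alg = 3, geom = 1

Step 1 — factor the characteristic polynomial to read off the algebraic multiplicities:
  χ_A(x) = (x - 3)^3

Step 2 — compute geometric multiplicities via the rank-nullity identity g(λ) = n − rank(A − λI):
  rank(A − (3)·I) = 2, so dim ker(A − (3)·I) = n − 2 = 1

Summary:
  λ = 3: algebraic multiplicity = 3, geometric multiplicity = 1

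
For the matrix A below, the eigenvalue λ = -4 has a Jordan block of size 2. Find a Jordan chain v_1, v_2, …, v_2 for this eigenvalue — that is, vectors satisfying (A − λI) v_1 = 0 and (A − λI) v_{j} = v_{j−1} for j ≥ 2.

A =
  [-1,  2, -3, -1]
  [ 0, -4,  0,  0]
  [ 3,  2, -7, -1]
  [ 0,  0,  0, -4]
A Jordan chain for λ = -4 of length 2:
v_1 = (3, 0, 3, 0)ᵀ
v_2 = (1, 0, 0, 0)ᵀ

Let N = A − (-4)·I. We want v_2 with N^2 v_2 = 0 but N^1 v_2 ≠ 0; then v_{j-1} := N · v_j for j = 2, …, 2.

Pick v_2 = (1, 0, 0, 0)ᵀ.
Then v_1 = N · v_2 = (3, 0, 3, 0)ᵀ.

Sanity check: (A − (-4)·I) v_1 = (0, 0, 0, 0)ᵀ = 0. ✓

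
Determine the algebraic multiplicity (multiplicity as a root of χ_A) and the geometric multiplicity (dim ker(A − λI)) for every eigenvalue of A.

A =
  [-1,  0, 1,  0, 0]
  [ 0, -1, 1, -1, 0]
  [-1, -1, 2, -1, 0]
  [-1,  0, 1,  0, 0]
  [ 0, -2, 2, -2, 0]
λ = 0: alg = 5, geom = 3

Step 1 — factor the characteristic polynomial to read off the algebraic multiplicities:
  χ_A(x) = x^5

Step 2 — compute geometric multiplicities via the rank-nullity identity g(λ) = n − rank(A − λI):
  rank(A − (0)·I) = 2, so dim ker(A − (0)·I) = n − 2 = 3

Summary:
  λ = 0: algebraic multiplicity = 5, geometric multiplicity = 3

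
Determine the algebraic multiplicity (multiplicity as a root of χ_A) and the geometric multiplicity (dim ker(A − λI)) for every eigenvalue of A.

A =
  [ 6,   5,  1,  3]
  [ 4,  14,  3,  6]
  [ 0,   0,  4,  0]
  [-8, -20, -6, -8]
λ = 4: alg = 4, geom = 2

Step 1 — factor the characteristic polynomial to read off the algebraic multiplicities:
  χ_A(x) = (x - 4)^4

Step 2 — compute geometric multiplicities via the rank-nullity identity g(λ) = n − rank(A − λI):
  rank(A − (4)·I) = 2, so dim ker(A − (4)·I) = n − 2 = 2

Summary:
  λ = 4: algebraic multiplicity = 4, geometric multiplicity = 2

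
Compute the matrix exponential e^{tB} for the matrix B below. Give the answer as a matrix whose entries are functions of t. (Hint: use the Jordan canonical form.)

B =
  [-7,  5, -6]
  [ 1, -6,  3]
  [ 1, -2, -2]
e^{tB} =
  [3*t^2*exp(-5*t)/2 - 2*t*exp(-5*t) + exp(-5*t), -3*t^2*exp(-5*t)/2 + 5*t*exp(-5*t), 9*t^2*exp(-5*t)/2 - 6*t*exp(-5*t)]
  [t*exp(-5*t), -t*exp(-5*t) + exp(-5*t), 3*t*exp(-5*t)]
  [-t^2*exp(-5*t)/2 + t*exp(-5*t), t^2*exp(-5*t)/2 - 2*t*exp(-5*t), -3*t^2*exp(-5*t)/2 + 3*t*exp(-5*t) + exp(-5*t)]

Strategy: write B = P · J · P⁻¹ where J is a Jordan canonical form, so e^{tB} = P · e^{tJ} · P⁻¹, and e^{tJ} can be computed block-by-block.

B has Jordan form
J =
  [-5,  1,  0]
  [ 0, -5,  1]
  [ 0,  0, -5]
(up to reordering of blocks).

Per-block formulas:
  For a 3×3 Jordan block J_3(-5): exp(t · J_3(-5)) = e^(-5t)·(I + t·N + (t^2/2)·N^2), where N is the 3×3 nilpotent shift.

After assembling e^{tJ} and conjugating by P, we get:

e^{tB} =
  [3*t^2*exp(-5*t)/2 - 2*t*exp(-5*t) + exp(-5*t), -3*t^2*exp(-5*t)/2 + 5*t*exp(-5*t), 9*t^2*exp(-5*t)/2 - 6*t*exp(-5*t)]
  [t*exp(-5*t), -t*exp(-5*t) + exp(-5*t), 3*t*exp(-5*t)]
  [-t^2*exp(-5*t)/2 + t*exp(-5*t), t^2*exp(-5*t)/2 - 2*t*exp(-5*t), -3*t^2*exp(-5*t)/2 + 3*t*exp(-5*t) + exp(-5*t)]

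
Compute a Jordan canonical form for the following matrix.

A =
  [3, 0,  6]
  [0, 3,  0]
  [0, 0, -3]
J_1(-3) ⊕ J_1(3) ⊕ J_1(3)

The characteristic polynomial is
  det(x·I − A) = x^3 - 3*x^2 - 9*x + 27 = (x - 3)^2*(x + 3)

Eigenvalues and multiplicities (the geometric multiplicity of λ is n − rank(A − λI), which equals the number of Jordan blocks for λ):
  λ = -3: algebraic multiplicity = 1, geometric multiplicity = 1
  λ = 3: algebraic multiplicity = 2, geometric multiplicity = 2

Determining the block sizes for each eigenvalue:
  λ = -3: one block (gm = 1), so the single block has size am = 1 → block sizes [1]
  λ = 3: gm = am = 2, so every block has size 1 → block sizes [1, 1]

Assembling the blocks gives a Jordan form
J =
  [-3, 0, 0]
  [ 0, 3, 0]
  [ 0, 0, 3]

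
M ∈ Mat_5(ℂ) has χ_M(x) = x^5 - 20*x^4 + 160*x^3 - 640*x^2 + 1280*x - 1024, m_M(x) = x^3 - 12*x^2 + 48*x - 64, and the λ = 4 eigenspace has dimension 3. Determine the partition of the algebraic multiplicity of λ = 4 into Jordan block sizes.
Block sizes for λ = 4: [3, 1, 1]

Step 1 — from the characteristic polynomial, algebraic multiplicity of λ = 4 is 5. From dim ker(M − (4)·I) = 3, there are exactly 3 Jordan blocks for λ = 4.
Step 2 — from the minimal polynomial, the factor (x − 4)^3 tells us the largest block for λ = 4 has size 3.
Step 3 — with total size 5, 3 blocks, and largest block 3, the block sizes (in nonincreasing order) are [3, 1, 1].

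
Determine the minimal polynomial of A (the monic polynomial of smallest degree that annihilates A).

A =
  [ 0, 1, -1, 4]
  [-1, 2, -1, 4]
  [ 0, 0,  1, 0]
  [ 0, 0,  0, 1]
x^2 - 2*x + 1

The characteristic polynomial is χ_A(x) = (x - 1)^4, so the eigenvalues are known. The minimal polynomial is
  m_A(x) = Π_λ (x − λ)^{k_λ}
where k_λ is the size of the *largest* Jordan block for λ (equivalently, the smallest k with (A − λI)^k v = 0 for every generalised eigenvector v of λ).

  λ = 1: largest Jordan block has size 2, contributing (x − 1)^2

So m_A(x) = (x - 1)^2 = x^2 - 2*x + 1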